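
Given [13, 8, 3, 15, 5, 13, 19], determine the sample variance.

32.8095

Step 1: Compute the mean: (13 + 8 + 3 + 15 + 5 + 13 + 19) / 7 = 10.8571
Step 2: Compute squared deviations from the mean:
  (13 - 10.8571)^2 = 4.5918
  (8 - 10.8571)^2 = 8.1633
  (3 - 10.8571)^2 = 61.7347
  (15 - 10.8571)^2 = 17.1633
  (5 - 10.8571)^2 = 34.3061
  (13 - 10.8571)^2 = 4.5918
  (19 - 10.8571)^2 = 66.3061
Step 3: Sum of squared deviations = 196.8571
Step 4: Sample variance = 196.8571 / 6 = 32.8095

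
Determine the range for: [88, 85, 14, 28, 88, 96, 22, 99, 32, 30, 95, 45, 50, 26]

85

Step 1: Identify the maximum value: max = 99
Step 2: Identify the minimum value: min = 14
Step 3: Range = max - min = 99 - 14 = 85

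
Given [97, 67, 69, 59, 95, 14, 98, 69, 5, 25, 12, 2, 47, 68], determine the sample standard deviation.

34.6465

Step 1: Compute the mean: 51.9286
Step 2: Sum of squared deviations from the mean: 15604.9286
Step 3: Sample variance = 15604.9286 / 13 = 1200.3791
Step 4: Standard deviation = sqrt(1200.3791) = 34.6465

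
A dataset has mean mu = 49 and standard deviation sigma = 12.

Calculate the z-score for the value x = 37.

-1

Step 1: Recall the z-score formula: z = (x - mu) / sigma
Step 2: Substitute values: z = (37 - 49) / 12
Step 3: z = -12 / 12 = -1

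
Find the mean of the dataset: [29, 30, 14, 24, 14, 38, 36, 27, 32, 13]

25.7

Step 1: Sum all values: 29 + 30 + 14 + 24 + 14 + 38 + 36 + 27 + 32 + 13 = 257
Step 2: Count the number of values: n = 10
Step 3: Mean = sum / n = 257 / 10 = 25.7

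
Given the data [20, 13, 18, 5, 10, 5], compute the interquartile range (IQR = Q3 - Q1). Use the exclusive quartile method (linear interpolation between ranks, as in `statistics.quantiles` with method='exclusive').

13.5

Step 1: Sort the data: [5, 5, 10, 13, 18, 20]
Step 2: n = 6
Step 3: Using the exclusive quartile method:
  Q1 = 5
  Q2 (median) = 11.5
  Q3 = 18.5
  IQR = Q3 - Q1 = 18.5 - 5 = 13.5
Step 4: IQR = 13.5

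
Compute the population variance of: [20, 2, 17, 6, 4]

52.96

Step 1: Compute the mean: (20 + 2 + 17 + 6 + 4) / 5 = 9.8
Step 2: Compute squared deviations from the mean:
  (20 - 9.8)^2 = 104.04
  (2 - 9.8)^2 = 60.84
  (17 - 9.8)^2 = 51.84
  (6 - 9.8)^2 = 14.44
  (4 - 9.8)^2 = 33.64
Step 3: Sum of squared deviations = 264.8
Step 4: Population variance = 264.8 / 5 = 52.96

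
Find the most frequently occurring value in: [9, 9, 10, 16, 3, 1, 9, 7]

9

Step 1: Count the frequency of each value:
  1: appears 1 time(s)
  3: appears 1 time(s)
  7: appears 1 time(s)
  9: appears 3 time(s)
  10: appears 1 time(s)
  16: appears 1 time(s)
Step 2: The value 9 appears most frequently (3 times).
Step 3: Mode = 9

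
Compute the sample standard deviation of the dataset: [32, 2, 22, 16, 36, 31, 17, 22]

10.9381

Step 1: Compute the mean: 22.25
Step 2: Sum of squared deviations from the mean: 837.5
Step 3: Sample variance = 837.5 / 7 = 119.6429
Step 4: Standard deviation = sqrt(119.6429) = 10.9381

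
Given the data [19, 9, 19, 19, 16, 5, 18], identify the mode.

19

Step 1: Count the frequency of each value:
  5: appears 1 time(s)
  9: appears 1 time(s)
  16: appears 1 time(s)
  18: appears 1 time(s)
  19: appears 3 time(s)
Step 2: The value 19 appears most frequently (3 times).
Step 3: Mode = 19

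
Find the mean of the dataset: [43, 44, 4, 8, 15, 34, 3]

21.5714

Step 1: Sum all values: 43 + 44 + 4 + 8 + 15 + 34 + 3 = 151
Step 2: Count the number of values: n = 7
Step 3: Mean = sum / n = 151 / 7 = 21.5714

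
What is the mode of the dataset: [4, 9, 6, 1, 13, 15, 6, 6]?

6

Step 1: Count the frequency of each value:
  1: appears 1 time(s)
  4: appears 1 time(s)
  6: appears 3 time(s)
  9: appears 1 time(s)
  13: appears 1 time(s)
  15: appears 1 time(s)
Step 2: The value 6 appears most frequently (3 times).
Step 3: Mode = 6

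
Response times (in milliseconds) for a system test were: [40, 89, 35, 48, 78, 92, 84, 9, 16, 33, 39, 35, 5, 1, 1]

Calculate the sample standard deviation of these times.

32.1285

Step 1: Compute the mean: 40.3333
Step 2: Sum of squared deviations from the mean: 14451.3333
Step 3: Sample variance = 14451.3333 / 14 = 1032.2381
Step 4: Standard deviation = sqrt(1032.2381) = 32.1285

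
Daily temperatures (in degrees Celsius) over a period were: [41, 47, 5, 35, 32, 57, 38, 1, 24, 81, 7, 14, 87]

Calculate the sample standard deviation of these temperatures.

27.2166

Step 1: Compute the mean: 36.0769
Step 2: Sum of squared deviations from the mean: 8888.9231
Step 3: Sample variance = 8888.9231 / 12 = 740.7436
Step 4: Standard deviation = sqrt(740.7436) = 27.2166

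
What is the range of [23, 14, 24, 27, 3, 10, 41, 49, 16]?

46

Step 1: Identify the maximum value: max = 49
Step 2: Identify the minimum value: min = 3
Step 3: Range = max - min = 49 - 3 = 46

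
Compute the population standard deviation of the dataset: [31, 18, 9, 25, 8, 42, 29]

11.4071

Step 1: Compute the mean: 23.1429
Step 2: Sum of squared deviations from the mean: 910.8571
Step 3: Population variance = 910.8571 / 7 = 130.1224
Step 4: Standard deviation = sqrt(130.1224) = 11.4071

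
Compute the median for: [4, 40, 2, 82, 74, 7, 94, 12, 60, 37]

38.5

Step 1: Sort the data in ascending order: [2, 4, 7, 12, 37, 40, 60, 74, 82, 94]
Step 2: The number of values is n = 10.
Step 3: Since n is even, the median is the average of positions 5 and 6:
  Median = (37 + 40) / 2 = 38.5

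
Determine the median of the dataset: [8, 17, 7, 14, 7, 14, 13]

13

Step 1: Sort the data in ascending order: [7, 7, 8, 13, 14, 14, 17]
Step 2: The number of values is n = 7.
Step 3: Since n is odd, the median is the middle value at position 4: 13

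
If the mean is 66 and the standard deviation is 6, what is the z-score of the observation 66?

0

Step 1: Recall the z-score formula: z = (x - mu) / sigma
Step 2: Substitute values: z = (66 - 66) / 6
Step 3: z = 0 / 6 = 0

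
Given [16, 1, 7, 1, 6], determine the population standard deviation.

5.4918

Step 1: Compute the mean: 6.2
Step 2: Sum of squared deviations from the mean: 150.8
Step 3: Population variance = 150.8 / 5 = 30.16
Step 4: Standard deviation = sqrt(30.16) = 5.4918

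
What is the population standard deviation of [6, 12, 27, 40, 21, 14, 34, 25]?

10.7347

Step 1: Compute the mean: 22.375
Step 2: Sum of squared deviations from the mean: 921.875
Step 3: Population variance = 921.875 / 8 = 115.2344
Step 4: Standard deviation = sqrt(115.2344) = 10.7347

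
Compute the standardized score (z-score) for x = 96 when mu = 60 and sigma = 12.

3

Step 1: Recall the z-score formula: z = (x - mu) / sigma
Step 2: Substitute values: z = (96 - 60) / 12
Step 3: z = 36 / 12 = 3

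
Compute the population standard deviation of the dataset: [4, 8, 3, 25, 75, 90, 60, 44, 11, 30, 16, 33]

27.4989

Step 1: Compute the mean: 33.25
Step 2: Sum of squared deviations from the mean: 9074.25
Step 3: Population variance = 9074.25 / 12 = 756.1875
Step 4: Standard deviation = sqrt(756.1875) = 27.4989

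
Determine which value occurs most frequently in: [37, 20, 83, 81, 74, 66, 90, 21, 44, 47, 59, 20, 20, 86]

20

Step 1: Count the frequency of each value:
  20: appears 3 time(s)
  21: appears 1 time(s)
  37: appears 1 time(s)
  44: appears 1 time(s)
  47: appears 1 time(s)
  59: appears 1 time(s)
  66: appears 1 time(s)
  74: appears 1 time(s)
  81: appears 1 time(s)
  83: appears 1 time(s)
  86: appears 1 time(s)
  90: appears 1 time(s)
Step 2: The value 20 appears most frequently (3 times).
Step 3: Mode = 20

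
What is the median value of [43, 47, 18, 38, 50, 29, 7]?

38

Step 1: Sort the data in ascending order: [7, 18, 29, 38, 43, 47, 50]
Step 2: The number of values is n = 7.
Step 3: Since n is odd, the median is the middle value at position 4: 38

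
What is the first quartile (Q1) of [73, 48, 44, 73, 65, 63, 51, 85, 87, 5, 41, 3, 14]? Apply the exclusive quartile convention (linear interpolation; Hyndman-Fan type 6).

27.5

Step 1: Sort the data: [3, 5, 14, 41, 44, 48, 51, 63, 65, 73, 73, 85, 87]
Step 2: n = 13
Step 3: Using the exclusive quartile method:
  Q1 = 27.5
  Q2 (median) = 51
  Q3 = 73
  IQR = Q3 - Q1 = 73 - 27.5 = 45.5
Step 4: Q1 = 27.5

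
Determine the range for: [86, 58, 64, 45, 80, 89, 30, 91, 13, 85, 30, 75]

78

Step 1: Identify the maximum value: max = 91
Step 2: Identify the minimum value: min = 13
Step 3: Range = max - min = 91 - 13 = 78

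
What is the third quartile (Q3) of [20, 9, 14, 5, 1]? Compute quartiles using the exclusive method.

17

Step 1: Sort the data: [1, 5, 9, 14, 20]
Step 2: n = 5
Step 3: Using the exclusive quartile method:
  Q1 = 3
  Q2 (median) = 9
  Q3 = 17
  IQR = Q3 - Q1 = 17 - 3 = 14
Step 4: Q3 = 17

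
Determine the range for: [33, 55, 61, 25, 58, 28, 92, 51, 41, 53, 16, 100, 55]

84

Step 1: Identify the maximum value: max = 100
Step 2: Identify the minimum value: min = 16
Step 3: Range = max - min = 100 - 16 = 84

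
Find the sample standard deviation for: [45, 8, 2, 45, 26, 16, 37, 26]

16.2211

Step 1: Compute the mean: 25.625
Step 2: Sum of squared deviations from the mean: 1841.875
Step 3: Sample variance = 1841.875 / 7 = 263.125
Step 4: Standard deviation = sqrt(263.125) = 16.2211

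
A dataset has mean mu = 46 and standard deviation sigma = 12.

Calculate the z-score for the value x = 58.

1

Step 1: Recall the z-score formula: z = (x - mu) / sigma
Step 2: Substitute values: z = (58 - 46) / 12
Step 3: z = 12 / 12 = 1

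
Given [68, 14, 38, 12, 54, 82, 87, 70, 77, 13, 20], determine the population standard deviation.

28.5952

Step 1: Compute the mean: 48.6364
Step 2: Sum of squared deviations from the mean: 8994.5455
Step 3: Population variance = 8994.5455 / 11 = 817.686
Step 4: Standard deviation = sqrt(817.686) = 28.5952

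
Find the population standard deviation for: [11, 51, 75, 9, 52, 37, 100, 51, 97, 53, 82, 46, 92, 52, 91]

27.963

Step 1: Compute the mean: 59.9333
Step 2: Sum of squared deviations from the mean: 11728.9333
Step 3: Population variance = 11728.9333 / 15 = 781.9289
Step 4: Standard deviation = sqrt(781.9289) = 27.963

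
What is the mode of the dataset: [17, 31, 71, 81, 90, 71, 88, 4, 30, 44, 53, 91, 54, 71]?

71

Step 1: Count the frequency of each value:
  4: appears 1 time(s)
  17: appears 1 time(s)
  30: appears 1 time(s)
  31: appears 1 time(s)
  44: appears 1 time(s)
  53: appears 1 time(s)
  54: appears 1 time(s)
  71: appears 3 time(s)
  81: appears 1 time(s)
  88: appears 1 time(s)
  90: appears 1 time(s)
  91: appears 1 time(s)
Step 2: The value 71 appears most frequently (3 times).
Step 3: Mode = 71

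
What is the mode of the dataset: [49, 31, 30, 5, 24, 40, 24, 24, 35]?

24

Step 1: Count the frequency of each value:
  5: appears 1 time(s)
  24: appears 3 time(s)
  30: appears 1 time(s)
  31: appears 1 time(s)
  35: appears 1 time(s)
  40: appears 1 time(s)
  49: appears 1 time(s)
Step 2: The value 24 appears most frequently (3 times).
Step 3: Mode = 24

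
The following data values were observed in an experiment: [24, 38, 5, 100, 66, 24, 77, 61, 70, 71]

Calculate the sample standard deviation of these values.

29.5116

Step 1: Compute the mean: 53.6
Step 2: Sum of squared deviations from the mean: 7838.4
Step 3: Sample variance = 7838.4 / 9 = 870.9333
Step 4: Standard deviation = sqrt(870.9333) = 29.5116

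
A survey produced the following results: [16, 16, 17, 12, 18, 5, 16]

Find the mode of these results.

16

Step 1: Count the frequency of each value:
  5: appears 1 time(s)
  12: appears 1 time(s)
  16: appears 3 time(s)
  17: appears 1 time(s)
  18: appears 1 time(s)
Step 2: The value 16 appears most frequently (3 times).
Step 3: Mode = 16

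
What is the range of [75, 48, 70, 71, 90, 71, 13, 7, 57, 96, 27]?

89

Step 1: Identify the maximum value: max = 96
Step 2: Identify the minimum value: min = 7
Step 3: Range = max - min = 96 - 7 = 89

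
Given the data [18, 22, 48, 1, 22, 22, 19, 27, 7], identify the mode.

22

Step 1: Count the frequency of each value:
  1: appears 1 time(s)
  7: appears 1 time(s)
  18: appears 1 time(s)
  19: appears 1 time(s)
  22: appears 3 time(s)
  27: appears 1 time(s)
  48: appears 1 time(s)
Step 2: The value 22 appears most frequently (3 times).
Step 3: Mode = 22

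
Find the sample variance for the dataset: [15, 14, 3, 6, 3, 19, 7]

40.619

Step 1: Compute the mean: (15 + 14 + 3 + 6 + 3 + 19 + 7) / 7 = 9.5714
Step 2: Compute squared deviations from the mean:
  (15 - 9.5714)^2 = 29.4694
  (14 - 9.5714)^2 = 19.6122
  (3 - 9.5714)^2 = 43.1837
  (6 - 9.5714)^2 = 12.7551
  (3 - 9.5714)^2 = 43.1837
  (19 - 9.5714)^2 = 88.898
  (7 - 9.5714)^2 = 6.6122
Step 3: Sum of squared deviations = 243.7143
Step 4: Sample variance = 243.7143 / 6 = 40.619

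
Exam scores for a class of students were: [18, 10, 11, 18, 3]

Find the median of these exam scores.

11

Step 1: Sort the data in ascending order: [3, 10, 11, 18, 18]
Step 2: The number of values is n = 5.
Step 3: Since n is odd, the median is the middle value at position 3: 11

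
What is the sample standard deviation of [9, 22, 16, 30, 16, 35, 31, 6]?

10.6629

Step 1: Compute the mean: 20.625
Step 2: Sum of squared deviations from the mean: 795.875
Step 3: Sample variance = 795.875 / 7 = 113.6964
Step 4: Standard deviation = sqrt(113.6964) = 10.6629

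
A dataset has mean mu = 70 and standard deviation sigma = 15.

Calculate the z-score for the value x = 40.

-2

Step 1: Recall the z-score formula: z = (x - mu) / sigma
Step 2: Substitute values: z = (40 - 70) / 15
Step 3: z = -30 / 15 = -2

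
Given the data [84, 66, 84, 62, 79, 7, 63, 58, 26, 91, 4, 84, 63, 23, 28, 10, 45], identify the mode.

84

Step 1: Count the frequency of each value:
  4: appears 1 time(s)
  7: appears 1 time(s)
  10: appears 1 time(s)
  23: appears 1 time(s)
  26: appears 1 time(s)
  28: appears 1 time(s)
  45: appears 1 time(s)
  58: appears 1 time(s)
  62: appears 1 time(s)
  63: appears 2 time(s)
  66: appears 1 time(s)
  79: appears 1 time(s)
  84: appears 3 time(s)
  91: appears 1 time(s)
Step 2: The value 84 appears most frequently (3 times).
Step 3: Mode = 84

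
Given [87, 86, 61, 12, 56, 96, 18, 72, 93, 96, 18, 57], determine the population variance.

916.8889

Step 1: Compute the mean: (87 + 86 + 61 + 12 + 56 + 96 + 18 + 72 + 93 + 96 + 18 + 57) / 12 = 62.6667
Step 2: Compute squared deviations from the mean:
  (87 - 62.6667)^2 = 592.1111
  (86 - 62.6667)^2 = 544.4444
  (61 - 62.6667)^2 = 2.7778
  (12 - 62.6667)^2 = 2567.1111
  (56 - 62.6667)^2 = 44.4444
  (96 - 62.6667)^2 = 1111.1111
  (18 - 62.6667)^2 = 1995.1111
  (72 - 62.6667)^2 = 87.1111
  (93 - 62.6667)^2 = 920.1111
  (96 - 62.6667)^2 = 1111.1111
  (18 - 62.6667)^2 = 1995.1111
  (57 - 62.6667)^2 = 32.1111
Step 3: Sum of squared deviations = 11002.6667
Step 4: Population variance = 11002.6667 / 12 = 916.8889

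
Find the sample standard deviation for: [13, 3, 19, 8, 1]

7.3621

Step 1: Compute the mean: 8.8
Step 2: Sum of squared deviations from the mean: 216.8
Step 3: Sample variance = 216.8 / 4 = 54.2
Step 4: Standard deviation = sqrt(54.2) = 7.3621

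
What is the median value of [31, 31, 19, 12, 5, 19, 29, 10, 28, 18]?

19

Step 1: Sort the data in ascending order: [5, 10, 12, 18, 19, 19, 28, 29, 31, 31]
Step 2: The number of values is n = 10.
Step 3: Since n is even, the median is the average of positions 5 and 6:
  Median = (19 + 19) / 2 = 19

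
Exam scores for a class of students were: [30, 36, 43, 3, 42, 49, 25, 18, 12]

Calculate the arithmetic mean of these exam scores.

28.6667

Step 1: Sum all values: 30 + 36 + 43 + 3 + 42 + 49 + 25 + 18 + 12 = 258
Step 2: Count the number of values: n = 9
Step 3: Mean = sum / n = 258 / 9 = 28.6667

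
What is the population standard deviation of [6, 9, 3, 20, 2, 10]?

5.9628

Step 1: Compute the mean: 8.3333
Step 2: Sum of squared deviations from the mean: 213.3333
Step 3: Population variance = 213.3333 / 6 = 35.5556
Step 4: Standard deviation = sqrt(35.5556) = 5.9628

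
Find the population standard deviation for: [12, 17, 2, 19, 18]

6.2801

Step 1: Compute the mean: 13.6
Step 2: Sum of squared deviations from the mean: 197.2
Step 3: Population variance = 197.2 / 5 = 39.44
Step 4: Standard deviation = sqrt(39.44) = 6.2801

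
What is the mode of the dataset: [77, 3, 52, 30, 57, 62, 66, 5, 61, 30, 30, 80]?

30

Step 1: Count the frequency of each value:
  3: appears 1 time(s)
  5: appears 1 time(s)
  30: appears 3 time(s)
  52: appears 1 time(s)
  57: appears 1 time(s)
  61: appears 1 time(s)
  62: appears 1 time(s)
  66: appears 1 time(s)
  77: appears 1 time(s)
  80: appears 1 time(s)
Step 2: The value 30 appears most frequently (3 times).
Step 3: Mode = 30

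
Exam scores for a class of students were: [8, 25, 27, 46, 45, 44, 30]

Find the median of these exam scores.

30

Step 1: Sort the data in ascending order: [8, 25, 27, 30, 44, 45, 46]
Step 2: The number of values is n = 7.
Step 3: Since n is odd, the median is the middle value at position 4: 30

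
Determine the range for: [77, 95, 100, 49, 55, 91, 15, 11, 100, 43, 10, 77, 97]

90

Step 1: Identify the maximum value: max = 100
Step 2: Identify the minimum value: min = 10
Step 3: Range = max - min = 100 - 10 = 90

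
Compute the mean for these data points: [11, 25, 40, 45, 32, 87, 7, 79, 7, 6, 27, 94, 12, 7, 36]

34.3333

Step 1: Sum all values: 11 + 25 + 40 + 45 + 32 + 87 + 7 + 79 + 7 + 6 + 27 + 94 + 12 + 7 + 36 = 515
Step 2: Count the number of values: n = 15
Step 3: Mean = sum / n = 515 / 15 = 34.3333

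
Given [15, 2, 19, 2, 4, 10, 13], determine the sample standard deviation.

6.7753

Step 1: Compute the mean: 9.2857
Step 2: Sum of squared deviations from the mean: 275.4286
Step 3: Sample variance = 275.4286 / 6 = 45.9048
Step 4: Standard deviation = sqrt(45.9048) = 6.7753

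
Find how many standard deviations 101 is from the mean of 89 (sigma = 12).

1

Step 1: Recall the z-score formula: z = (x - mu) / sigma
Step 2: Substitute values: z = (101 - 89) / 12
Step 3: z = 12 / 12 = 1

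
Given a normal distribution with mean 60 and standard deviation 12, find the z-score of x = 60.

0

Step 1: Recall the z-score formula: z = (x - mu) / sigma
Step 2: Substitute values: z = (60 - 60) / 12
Step 3: z = 0 / 12 = 0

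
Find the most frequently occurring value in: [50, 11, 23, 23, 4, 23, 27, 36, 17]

23

Step 1: Count the frequency of each value:
  4: appears 1 time(s)
  11: appears 1 time(s)
  17: appears 1 time(s)
  23: appears 3 time(s)
  27: appears 1 time(s)
  36: appears 1 time(s)
  50: appears 1 time(s)
Step 2: The value 23 appears most frequently (3 times).
Step 3: Mode = 23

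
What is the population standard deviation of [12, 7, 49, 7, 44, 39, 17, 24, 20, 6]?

15.2922

Step 1: Compute the mean: 22.5
Step 2: Sum of squared deviations from the mean: 2338.5
Step 3: Population variance = 2338.5 / 10 = 233.85
Step 4: Standard deviation = sqrt(233.85) = 15.2922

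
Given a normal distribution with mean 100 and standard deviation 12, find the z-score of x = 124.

2

Step 1: Recall the z-score formula: z = (x - mu) / sigma
Step 2: Substitute values: z = (124 - 100) / 12
Step 3: z = 24 / 12 = 2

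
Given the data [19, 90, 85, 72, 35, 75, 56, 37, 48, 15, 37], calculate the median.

48

Step 1: Sort the data in ascending order: [15, 19, 35, 37, 37, 48, 56, 72, 75, 85, 90]
Step 2: The number of values is n = 11.
Step 3: Since n is odd, the median is the middle value at position 6: 48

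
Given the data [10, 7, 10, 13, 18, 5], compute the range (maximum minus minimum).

13

Step 1: Identify the maximum value: max = 18
Step 2: Identify the minimum value: min = 5
Step 3: Range = max - min = 18 - 5 = 13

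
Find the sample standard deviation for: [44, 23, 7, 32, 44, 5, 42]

16.9256

Step 1: Compute the mean: 28.1429
Step 2: Sum of squared deviations from the mean: 1718.8571
Step 3: Sample variance = 1718.8571 / 6 = 286.4762
Step 4: Standard deviation = sqrt(286.4762) = 16.9256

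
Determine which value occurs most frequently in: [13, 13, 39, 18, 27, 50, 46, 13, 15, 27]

13

Step 1: Count the frequency of each value:
  13: appears 3 time(s)
  15: appears 1 time(s)
  18: appears 1 time(s)
  27: appears 2 time(s)
  39: appears 1 time(s)
  46: appears 1 time(s)
  50: appears 1 time(s)
Step 2: The value 13 appears most frequently (3 times).
Step 3: Mode = 13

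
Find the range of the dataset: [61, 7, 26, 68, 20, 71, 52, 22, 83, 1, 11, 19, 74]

82

Step 1: Identify the maximum value: max = 83
Step 2: Identify the minimum value: min = 1
Step 3: Range = max - min = 83 - 1 = 82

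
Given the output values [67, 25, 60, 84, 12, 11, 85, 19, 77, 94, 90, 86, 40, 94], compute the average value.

60.2857

Step 1: Sum all values: 67 + 25 + 60 + 84 + 12 + 11 + 85 + 19 + 77 + 94 + 90 + 86 + 40 + 94 = 844
Step 2: Count the number of values: n = 14
Step 3: Mean = sum / n = 844 / 14 = 60.2857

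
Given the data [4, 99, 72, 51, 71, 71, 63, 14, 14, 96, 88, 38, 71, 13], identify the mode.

71

Step 1: Count the frequency of each value:
  4: appears 1 time(s)
  13: appears 1 time(s)
  14: appears 2 time(s)
  38: appears 1 time(s)
  51: appears 1 time(s)
  63: appears 1 time(s)
  71: appears 3 time(s)
  72: appears 1 time(s)
  88: appears 1 time(s)
  96: appears 1 time(s)
  99: appears 1 time(s)
Step 2: The value 71 appears most frequently (3 times).
Step 3: Mode = 71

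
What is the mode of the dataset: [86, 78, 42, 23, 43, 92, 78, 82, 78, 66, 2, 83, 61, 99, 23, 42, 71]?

78

Step 1: Count the frequency of each value:
  2: appears 1 time(s)
  23: appears 2 time(s)
  42: appears 2 time(s)
  43: appears 1 time(s)
  61: appears 1 time(s)
  66: appears 1 time(s)
  71: appears 1 time(s)
  78: appears 3 time(s)
  82: appears 1 time(s)
  83: appears 1 time(s)
  86: appears 1 time(s)
  92: appears 1 time(s)
  99: appears 1 time(s)
Step 2: The value 78 appears most frequently (3 times).
Step 3: Mode = 78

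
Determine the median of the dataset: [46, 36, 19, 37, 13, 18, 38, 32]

34

Step 1: Sort the data in ascending order: [13, 18, 19, 32, 36, 37, 38, 46]
Step 2: The number of values is n = 8.
Step 3: Since n is even, the median is the average of positions 4 and 5:
  Median = (32 + 36) / 2 = 34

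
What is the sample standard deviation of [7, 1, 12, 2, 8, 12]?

4.7329

Step 1: Compute the mean: 7
Step 2: Sum of squared deviations from the mean: 112
Step 3: Sample variance = 112 / 5 = 22.4
Step 4: Standard deviation = sqrt(22.4) = 4.7329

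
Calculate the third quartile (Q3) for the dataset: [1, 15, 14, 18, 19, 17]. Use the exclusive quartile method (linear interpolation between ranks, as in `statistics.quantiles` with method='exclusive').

18.25

Step 1: Sort the data: [1, 14, 15, 17, 18, 19]
Step 2: n = 6
Step 3: Using the exclusive quartile method:
  Q1 = 10.75
  Q2 (median) = 16
  Q3 = 18.25
  IQR = Q3 - Q1 = 18.25 - 10.75 = 7.5
Step 4: Q3 = 18.25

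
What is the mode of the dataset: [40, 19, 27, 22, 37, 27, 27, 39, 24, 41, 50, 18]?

27

Step 1: Count the frequency of each value:
  18: appears 1 time(s)
  19: appears 1 time(s)
  22: appears 1 time(s)
  24: appears 1 time(s)
  27: appears 3 time(s)
  37: appears 1 time(s)
  39: appears 1 time(s)
  40: appears 1 time(s)
  41: appears 1 time(s)
  50: appears 1 time(s)
Step 2: The value 27 appears most frequently (3 times).
Step 3: Mode = 27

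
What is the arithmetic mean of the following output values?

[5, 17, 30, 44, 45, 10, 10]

23

Step 1: Sum all values: 5 + 17 + 30 + 44 + 45 + 10 + 10 = 161
Step 2: Count the number of values: n = 7
Step 3: Mean = sum / n = 161 / 7 = 23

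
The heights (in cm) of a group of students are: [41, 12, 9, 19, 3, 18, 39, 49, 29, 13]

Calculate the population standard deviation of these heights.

14.6615

Step 1: Compute the mean: 23.2
Step 2: Sum of squared deviations from the mean: 2149.6
Step 3: Population variance = 2149.6 / 10 = 214.96
Step 4: Standard deviation = sqrt(214.96) = 14.6615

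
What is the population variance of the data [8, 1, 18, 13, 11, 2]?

35.8056

Step 1: Compute the mean: (8 + 1 + 18 + 13 + 11 + 2) / 6 = 8.8333
Step 2: Compute squared deviations from the mean:
  (8 - 8.8333)^2 = 0.6944
  (1 - 8.8333)^2 = 61.3611
  (18 - 8.8333)^2 = 84.0278
  (13 - 8.8333)^2 = 17.3611
  (11 - 8.8333)^2 = 4.6944
  (2 - 8.8333)^2 = 46.6944
Step 3: Sum of squared deviations = 214.8333
Step 4: Population variance = 214.8333 / 6 = 35.8056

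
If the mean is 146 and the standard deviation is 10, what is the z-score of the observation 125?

-2.1

Step 1: Recall the z-score formula: z = (x - mu) / sigma
Step 2: Substitute values: z = (125 - 146) / 10
Step 3: z = -21 / 10 = -2.1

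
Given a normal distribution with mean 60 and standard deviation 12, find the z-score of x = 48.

-1

Step 1: Recall the z-score formula: z = (x - mu) / sigma
Step 2: Substitute values: z = (48 - 60) / 12
Step 3: z = -12 / 12 = -1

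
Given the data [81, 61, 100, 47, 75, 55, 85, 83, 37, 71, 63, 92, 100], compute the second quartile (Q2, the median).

75

Step 1: Sort the data: [37, 47, 55, 61, 63, 71, 75, 81, 83, 85, 92, 100, 100]
Step 2: n = 13
Step 3: Q2 is the median. Since n is odd, it is the middle value at position 7: 75
Step 4: Q2 = 75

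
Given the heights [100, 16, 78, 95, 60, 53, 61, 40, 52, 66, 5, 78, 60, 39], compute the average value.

57.3571

Step 1: Sum all values: 100 + 16 + 78 + 95 + 60 + 53 + 61 + 40 + 52 + 66 + 5 + 78 + 60 + 39 = 803
Step 2: Count the number of values: n = 14
Step 3: Mean = sum / n = 803 / 14 = 57.3571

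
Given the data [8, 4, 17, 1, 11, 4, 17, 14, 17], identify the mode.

17

Step 1: Count the frequency of each value:
  1: appears 1 time(s)
  4: appears 2 time(s)
  8: appears 1 time(s)
  11: appears 1 time(s)
  14: appears 1 time(s)
  17: appears 3 time(s)
Step 2: The value 17 appears most frequently (3 times).
Step 3: Mode = 17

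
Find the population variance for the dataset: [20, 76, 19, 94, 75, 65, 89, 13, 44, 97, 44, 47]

827.4097

Step 1: Compute the mean: (20 + 76 + 19 + 94 + 75 + 65 + 89 + 13 + 44 + 97 + 44 + 47) / 12 = 56.9167
Step 2: Compute squared deviations from the mean:
  (20 - 56.9167)^2 = 1362.8403
  (76 - 56.9167)^2 = 364.1736
  (19 - 56.9167)^2 = 1437.6736
  (94 - 56.9167)^2 = 1375.1736
  (75 - 56.9167)^2 = 327.0069
  (65 - 56.9167)^2 = 65.3403
  (89 - 56.9167)^2 = 1029.3403
  (13 - 56.9167)^2 = 1928.6736
  (44 - 56.9167)^2 = 166.8403
  (97 - 56.9167)^2 = 1606.6736
  (44 - 56.9167)^2 = 166.8403
  (47 - 56.9167)^2 = 98.3403
Step 3: Sum of squared deviations = 9928.9167
Step 4: Population variance = 9928.9167 / 12 = 827.4097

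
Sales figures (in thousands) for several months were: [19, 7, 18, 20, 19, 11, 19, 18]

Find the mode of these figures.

19

Step 1: Count the frequency of each value:
  7: appears 1 time(s)
  11: appears 1 time(s)
  18: appears 2 time(s)
  19: appears 3 time(s)
  20: appears 1 time(s)
Step 2: The value 19 appears most frequently (3 times).
Step 3: Mode = 19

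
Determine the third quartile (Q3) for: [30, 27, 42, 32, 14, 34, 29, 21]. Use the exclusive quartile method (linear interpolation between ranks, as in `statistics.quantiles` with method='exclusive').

33.5

Step 1: Sort the data: [14, 21, 27, 29, 30, 32, 34, 42]
Step 2: n = 8
Step 3: Using the exclusive quartile method:
  Q1 = 22.5
  Q2 (median) = 29.5
  Q3 = 33.5
  IQR = Q3 - Q1 = 33.5 - 22.5 = 11
Step 4: Q3 = 33.5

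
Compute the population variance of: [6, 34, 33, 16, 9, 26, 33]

123.102

Step 1: Compute the mean: (6 + 34 + 33 + 16 + 9 + 26 + 33) / 7 = 22.4286
Step 2: Compute squared deviations from the mean:
  (6 - 22.4286)^2 = 269.898
  (34 - 22.4286)^2 = 133.898
  (33 - 22.4286)^2 = 111.7551
  (16 - 22.4286)^2 = 41.3265
  (9 - 22.4286)^2 = 180.3265
  (26 - 22.4286)^2 = 12.7551
  (33 - 22.4286)^2 = 111.7551
Step 3: Sum of squared deviations = 861.7143
Step 4: Population variance = 861.7143 / 7 = 123.102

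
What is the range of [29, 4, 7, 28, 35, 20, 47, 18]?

43

Step 1: Identify the maximum value: max = 47
Step 2: Identify the minimum value: min = 4
Step 3: Range = max - min = 47 - 4 = 43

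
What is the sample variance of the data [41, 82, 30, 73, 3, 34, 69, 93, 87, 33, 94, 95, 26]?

997.7692

Step 1: Compute the mean: (41 + 82 + 30 + 73 + 3 + 34 + 69 + 93 + 87 + 33 + 94 + 95 + 26) / 13 = 58.4615
Step 2: Compute squared deviations from the mean:
  (41 - 58.4615)^2 = 304.9053
  (82 - 58.4615)^2 = 554.0592
  (30 - 58.4615)^2 = 810.0592
  (73 - 58.4615)^2 = 211.3669
  (3 - 58.4615)^2 = 3075.9822
  (34 - 58.4615)^2 = 598.3669
  (69 - 58.4615)^2 = 111.0592
  (93 - 58.4615)^2 = 1192.9053
  (87 - 58.4615)^2 = 814.4438
  (33 - 58.4615)^2 = 648.2899
  (94 - 58.4615)^2 = 1262.9822
  (95 - 58.4615)^2 = 1335.0592
  (26 - 58.4615)^2 = 1053.7515
Step 3: Sum of squared deviations = 11973.2308
Step 4: Sample variance = 11973.2308 / 12 = 997.7692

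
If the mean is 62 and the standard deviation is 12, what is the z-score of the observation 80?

1.5

Step 1: Recall the z-score formula: z = (x - mu) / sigma
Step 2: Substitute values: z = (80 - 62) / 12
Step 3: z = 18 / 12 = 1.5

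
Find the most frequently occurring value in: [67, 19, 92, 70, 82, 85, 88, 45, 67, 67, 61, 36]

67

Step 1: Count the frequency of each value:
  19: appears 1 time(s)
  36: appears 1 time(s)
  45: appears 1 time(s)
  61: appears 1 time(s)
  67: appears 3 time(s)
  70: appears 1 time(s)
  82: appears 1 time(s)
  85: appears 1 time(s)
  88: appears 1 time(s)
  92: appears 1 time(s)
Step 2: The value 67 appears most frequently (3 times).
Step 3: Mode = 67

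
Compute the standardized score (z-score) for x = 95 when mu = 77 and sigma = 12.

1.5

Step 1: Recall the z-score formula: z = (x - mu) / sigma
Step 2: Substitute values: z = (95 - 77) / 12
Step 3: z = 18 / 12 = 1.5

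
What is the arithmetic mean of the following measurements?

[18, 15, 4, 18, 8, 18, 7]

12.5714

Step 1: Sum all values: 18 + 15 + 4 + 18 + 8 + 18 + 7 = 88
Step 2: Count the number of values: n = 7
Step 3: Mean = sum / n = 88 / 7 = 12.5714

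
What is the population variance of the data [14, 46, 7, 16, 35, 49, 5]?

291.6735

Step 1: Compute the mean: (14 + 46 + 7 + 16 + 35 + 49 + 5) / 7 = 24.5714
Step 2: Compute squared deviations from the mean:
  (14 - 24.5714)^2 = 111.7551
  (46 - 24.5714)^2 = 459.1837
  (7 - 24.5714)^2 = 308.7551
  (16 - 24.5714)^2 = 73.4694
  (35 - 24.5714)^2 = 108.7551
  (49 - 24.5714)^2 = 596.7551
  (5 - 24.5714)^2 = 383.0408
Step 3: Sum of squared deviations = 2041.7143
Step 4: Population variance = 2041.7143 / 7 = 291.6735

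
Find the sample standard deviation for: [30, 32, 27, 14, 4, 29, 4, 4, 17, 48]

14.7682

Step 1: Compute the mean: 20.9
Step 2: Sum of squared deviations from the mean: 1962.9
Step 3: Sample variance = 1962.9 / 9 = 218.1
Step 4: Standard deviation = sqrt(218.1) = 14.7682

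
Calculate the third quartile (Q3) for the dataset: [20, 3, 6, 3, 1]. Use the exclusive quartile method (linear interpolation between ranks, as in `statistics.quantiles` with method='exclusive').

13

Step 1: Sort the data: [1, 3, 3, 6, 20]
Step 2: n = 5
Step 3: Using the exclusive quartile method:
  Q1 = 2
  Q2 (median) = 3
  Q3 = 13
  IQR = Q3 - Q1 = 13 - 2 = 11
Step 4: Q3 = 13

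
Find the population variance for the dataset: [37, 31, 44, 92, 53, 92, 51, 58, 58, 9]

585.05

Step 1: Compute the mean: (37 + 31 + 44 + 92 + 53 + 92 + 51 + 58 + 58 + 9) / 10 = 52.5
Step 2: Compute squared deviations from the mean:
  (37 - 52.5)^2 = 240.25
  (31 - 52.5)^2 = 462.25
  (44 - 52.5)^2 = 72.25
  (92 - 52.5)^2 = 1560.25
  (53 - 52.5)^2 = 0.25
  (92 - 52.5)^2 = 1560.25
  (51 - 52.5)^2 = 2.25
  (58 - 52.5)^2 = 30.25
  (58 - 52.5)^2 = 30.25
  (9 - 52.5)^2 = 1892.25
Step 3: Sum of squared deviations = 5850.5
Step 4: Population variance = 5850.5 / 10 = 585.05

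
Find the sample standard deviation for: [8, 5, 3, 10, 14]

4.3012

Step 1: Compute the mean: 8
Step 2: Sum of squared deviations from the mean: 74
Step 3: Sample variance = 74 / 4 = 18.5
Step 4: Standard deviation = sqrt(18.5) = 4.3012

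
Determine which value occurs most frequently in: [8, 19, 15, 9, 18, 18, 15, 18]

18

Step 1: Count the frequency of each value:
  8: appears 1 time(s)
  9: appears 1 time(s)
  15: appears 2 time(s)
  18: appears 3 time(s)
  19: appears 1 time(s)
Step 2: The value 18 appears most frequently (3 times).
Step 3: Mode = 18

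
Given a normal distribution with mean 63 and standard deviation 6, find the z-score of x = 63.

0

Step 1: Recall the z-score formula: z = (x - mu) / sigma
Step 2: Substitute values: z = (63 - 63) / 6
Step 3: z = 0 / 6 = 0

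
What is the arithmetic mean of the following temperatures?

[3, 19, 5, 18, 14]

11.8

Step 1: Sum all values: 3 + 19 + 5 + 18 + 14 = 59
Step 2: Count the number of values: n = 5
Step 3: Mean = sum / n = 59 / 5 = 11.8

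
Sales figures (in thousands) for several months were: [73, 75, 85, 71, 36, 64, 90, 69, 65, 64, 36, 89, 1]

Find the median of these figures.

69

Step 1: Sort the data in ascending order: [1, 36, 36, 64, 64, 65, 69, 71, 73, 75, 85, 89, 90]
Step 2: The number of values is n = 13.
Step 3: Since n is odd, the median is the middle value at position 7: 69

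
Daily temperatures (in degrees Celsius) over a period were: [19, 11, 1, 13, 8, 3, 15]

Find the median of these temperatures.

11

Step 1: Sort the data in ascending order: [1, 3, 8, 11, 13, 15, 19]
Step 2: The number of values is n = 7.
Step 3: Since n is odd, the median is the middle value at position 4: 11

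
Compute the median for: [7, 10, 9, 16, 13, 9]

9.5

Step 1: Sort the data in ascending order: [7, 9, 9, 10, 13, 16]
Step 2: The number of values is n = 6.
Step 3: Since n is even, the median is the average of positions 3 and 4:
  Median = (9 + 10) / 2 = 9.5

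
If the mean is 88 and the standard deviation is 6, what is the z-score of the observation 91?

0.5

Step 1: Recall the z-score formula: z = (x - mu) / sigma
Step 2: Substitute values: z = (91 - 88) / 6
Step 3: z = 3 / 6 = 0.5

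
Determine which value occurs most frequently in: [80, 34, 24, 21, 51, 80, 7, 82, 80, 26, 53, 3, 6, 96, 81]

80

Step 1: Count the frequency of each value:
  3: appears 1 time(s)
  6: appears 1 time(s)
  7: appears 1 time(s)
  21: appears 1 time(s)
  24: appears 1 time(s)
  26: appears 1 time(s)
  34: appears 1 time(s)
  51: appears 1 time(s)
  53: appears 1 time(s)
  80: appears 3 time(s)
  81: appears 1 time(s)
  82: appears 1 time(s)
  96: appears 1 time(s)
Step 2: The value 80 appears most frequently (3 times).
Step 3: Mode = 80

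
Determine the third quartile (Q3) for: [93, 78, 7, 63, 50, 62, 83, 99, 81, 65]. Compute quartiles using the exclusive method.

85.5

Step 1: Sort the data: [7, 50, 62, 63, 65, 78, 81, 83, 93, 99]
Step 2: n = 10
Step 3: Using the exclusive quartile method:
  Q1 = 59
  Q2 (median) = 71.5
  Q3 = 85.5
  IQR = Q3 - Q1 = 85.5 - 59 = 26.5
Step 4: Q3 = 85.5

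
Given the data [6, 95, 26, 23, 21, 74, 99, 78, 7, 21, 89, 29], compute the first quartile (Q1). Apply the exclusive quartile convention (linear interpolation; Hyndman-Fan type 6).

21

Step 1: Sort the data: [6, 7, 21, 21, 23, 26, 29, 74, 78, 89, 95, 99]
Step 2: n = 12
Step 3: Using the exclusive quartile method:
  Q1 = 21
  Q2 (median) = 27.5
  Q3 = 86.25
  IQR = Q3 - Q1 = 86.25 - 21 = 65.25
Step 4: Q1 = 21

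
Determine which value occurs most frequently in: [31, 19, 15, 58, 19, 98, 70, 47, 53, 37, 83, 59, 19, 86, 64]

19

Step 1: Count the frequency of each value:
  15: appears 1 time(s)
  19: appears 3 time(s)
  31: appears 1 time(s)
  37: appears 1 time(s)
  47: appears 1 time(s)
  53: appears 1 time(s)
  58: appears 1 time(s)
  59: appears 1 time(s)
  64: appears 1 time(s)
  70: appears 1 time(s)
  83: appears 1 time(s)
  86: appears 1 time(s)
  98: appears 1 time(s)
Step 2: The value 19 appears most frequently (3 times).
Step 3: Mode = 19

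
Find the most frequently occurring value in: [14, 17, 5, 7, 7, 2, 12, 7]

7

Step 1: Count the frequency of each value:
  2: appears 1 time(s)
  5: appears 1 time(s)
  7: appears 3 time(s)
  12: appears 1 time(s)
  14: appears 1 time(s)
  17: appears 1 time(s)
Step 2: The value 7 appears most frequently (3 times).
Step 3: Mode = 7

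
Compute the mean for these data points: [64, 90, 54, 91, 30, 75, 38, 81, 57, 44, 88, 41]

62.75

Step 1: Sum all values: 64 + 90 + 54 + 91 + 30 + 75 + 38 + 81 + 57 + 44 + 88 + 41 = 753
Step 2: Count the number of values: n = 12
Step 3: Mean = sum / n = 753 / 12 = 62.75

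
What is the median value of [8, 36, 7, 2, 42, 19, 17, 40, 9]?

17

Step 1: Sort the data in ascending order: [2, 7, 8, 9, 17, 19, 36, 40, 42]
Step 2: The number of values is n = 9.
Step 3: Since n is odd, the median is the middle value at position 5: 17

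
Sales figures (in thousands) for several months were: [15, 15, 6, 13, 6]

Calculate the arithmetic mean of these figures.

11

Step 1: Sum all values: 15 + 15 + 6 + 13 + 6 = 55
Step 2: Count the number of values: n = 5
Step 3: Mean = sum / n = 55 / 5 = 11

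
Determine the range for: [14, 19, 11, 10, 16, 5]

14

Step 1: Identify the maximum value: max = 19
Step 2: Identify the minimum value: min = 5
Step 3: Range = max - min = 19 - 5 = 14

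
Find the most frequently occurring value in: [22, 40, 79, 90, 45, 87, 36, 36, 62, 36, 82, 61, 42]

36

Step 1: Count the frequency of each value:
  22: appears 1 time(s)
  36: appears 3 time(s)
  40: appears 1 time(s)
  42: appears 1 time(s)
  45: appears 1 time(s)
  61: appears 1 time(s)
  62: appears 1 time(s)
  79: appears 1 time(s)
  82: appears 1 time(s)
  87: appears 1 time(s)
  90: appears 1 time(s)
Step 2: The value 36 appears most frequently (3 times).
Step 3: Mode = 36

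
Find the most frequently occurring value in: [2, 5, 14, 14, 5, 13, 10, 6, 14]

14

Step 1: Count the frequency of each value:
  2: appears 1 time(s)
  5: appears 2 time(s)
  6: appears 1 time(s)
  10: appears 1 time(s)
  13: appears 1 time(s)
  14: appears 3 time(s)
Step 2: The value 14 appears most frequently (3 times).
Step 3: Mode = 14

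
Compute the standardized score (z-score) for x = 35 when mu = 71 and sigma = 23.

-1.5652

Step 1: Recall the z-score formula: z = (x - mu) / sigma
Step 2: Substitute values: z = (35 - 71) / 23
Step 3: z = -36 / 23 = -1.5652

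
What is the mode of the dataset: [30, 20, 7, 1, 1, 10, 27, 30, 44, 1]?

1

Step 1: Count the frequency of each value:
  1: appears 3 time(s)
  7: appears 1 time(s)
  10: appears 1 time(s)
  20: appears 1 time(s)
  27: appears 1 time(s)
  30: appears 2 time(s)
  44: appears 1 time(s)
Step 2: The value 1 appears most frequently (3 times).
Step 3: Mode = 1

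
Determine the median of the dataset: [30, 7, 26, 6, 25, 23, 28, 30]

25.5

Step 1: Sort the data in ascending order: [6, 7, 23, 25, 26, 28, 30, 30]
Step 2: The number of values is n = 8.
Step 3: Since n is even, the median is the average of positions 4 and 5:
  Median = (25 + 26) / 2 = 25.5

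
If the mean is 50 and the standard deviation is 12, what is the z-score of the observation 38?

-1

Step 1: Recall the z-score formula: z = (x - mu) / sigma
Step 2: Substitute values: z = (38 - 50) / 12
Step 3: z = -12 / 12 = -1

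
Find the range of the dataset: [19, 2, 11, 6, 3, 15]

17

Step 1: Identify the maximum value: max = 19
Step 2: Identify the minimum value: min = 2
Step 3: Range = max - min = 19 - 2 = 17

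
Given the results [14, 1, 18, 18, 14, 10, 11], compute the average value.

12.2857

Step 1: Sum all values: 14 + 1 + 18 + 18 + 14 + 10 + 11 = 86
Step 2: Count the number of values: n = 7
Step 3: Mean = sum / n = 86 / 7 = 12.2857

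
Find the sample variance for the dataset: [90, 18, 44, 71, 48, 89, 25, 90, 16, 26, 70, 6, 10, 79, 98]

1114.5714

Step 1: Compute the mean: (90 + 18 + 44 + 71 + 48 + 89 + 25 + 90 + 16 + 26 + 70 + 6 + 10 + 79 + 98) / 15 = 52
Step 2: Compute squared deviations from the mean:
  (90 - 52)^2 = 1444
  (18 - 52)^2 = 1156
  (44 - 52)^2 = 64
  (71 - 52)^2 = 361
  (48 - 52)^2 = 16
  (89 - 52)^2 = 1369
  (25 - 52)^2 = 729
  (90 - 52)^2 = 1444
  (16 - 52)^2 = 1296
  (26 - 52)^2 = 676
  (70 - 52)^2 = 324
  (6 - 52)^2 = 2116
  (10 - 52)^2 = 1764
  (79 - 52)^2 = 729
  (98 - 52)^2 = 2116
Step 3: Sum of squared deviations = 15604
Step 4: Sample variance = 15604 / 14 = 1114.5714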